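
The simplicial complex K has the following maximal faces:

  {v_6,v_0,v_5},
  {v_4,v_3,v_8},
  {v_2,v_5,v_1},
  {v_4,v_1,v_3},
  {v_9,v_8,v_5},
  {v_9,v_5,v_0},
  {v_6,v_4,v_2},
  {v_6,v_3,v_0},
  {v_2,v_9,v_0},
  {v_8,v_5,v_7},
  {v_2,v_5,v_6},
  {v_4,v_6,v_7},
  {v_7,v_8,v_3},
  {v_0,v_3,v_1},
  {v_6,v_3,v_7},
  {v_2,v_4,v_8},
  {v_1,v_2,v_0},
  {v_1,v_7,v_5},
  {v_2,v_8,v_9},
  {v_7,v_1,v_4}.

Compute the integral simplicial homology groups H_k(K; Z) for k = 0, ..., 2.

Fix the vertex order v_0 < v_1 < v_2 < v_3 < v_4 < v_5 < v_6 < v_7 < v_8 < v_9 and write every simplex with vertices in increasing order. Then dim K = 2 and the simplices of K are:

  0-simplices (10): [v_0], [v_1], [v_2], [v_3], [v_4], [v_5], [v_6], [v_7], [v_8], [v_9]
  1-simplices (30): (30 of them)
  2-simplices (20): (20 of them)

so the chain groups are C_0 ≅ Z^10, C_1 ≅ Z^30, C_2 ≅ Z^20.

∂_1: C_1 → C_0 sends each edge [p,q] (with p < q) to q − p.
The 10×30 boundary matrix has rank 9 and Smith normal form diag(1,1,1,1,1,1,1,1,1).

∂_2: C_2 → C_1 acts by ∂[p,q,r] = [q,r] − [p,r] + [p,q]. For instance
  ∂[v_0,v_1,v_2] = [v_1,v_2] − [v_0,v_2] + [v_0,v_1],
  ∂[v_1,v_5,v_7] = [v_5,v_7] − [v_1,v_7] + [v_1,v_5].
As a 30×20 matrix over Z this has rank 20, with invariant factors (1,1,1,1,1,1,1,1,1,1,1,1,1,1,1,1,1,1,1,2).

From H_k ≅ ker(∂_k) / im(∂_{k+1}) we obtain:

  H_0: rank C_0 − rank ∂_1 = 10 − 9 = 1, and the invariant factors of ∂_1 are all 1, so H_0 ≅ Z.
  H_1: rank ker ∂_1 − rank ∂_2 = (30 − 9) − 20 = 1, and ∂_2 has invariant factor 2 > 1, so H_1 ≅ Z ⊕ Z/2.
  H_2: rank ker ∂_2 − rank ∂_3 = (20 − 20) − 0 = 0, and there is no ∂_3, so H_2 ≅ 0.

(K is a triangulation of the Klein bottle.)

H_0 = Z,  H_1 = Z ⊕ Z/2,  H_2 = 0.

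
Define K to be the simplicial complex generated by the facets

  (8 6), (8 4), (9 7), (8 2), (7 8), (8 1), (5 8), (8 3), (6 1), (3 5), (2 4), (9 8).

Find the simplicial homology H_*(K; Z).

H_0 ≅ Z,  H_1 ≅ Z^4.

Order the vertices as 1 < 2 < 3 < 4 < 5 < 6 < 7 < 8 < 9. Listing each simplex with vertices in this order, K has dimension 1 with simplices:

  0-simplices (9): [1], [2], [3], [4], [5], [6], [7], [8], [9]
  1-simplices (12): [1,6], [1,8], [2,4], [2,8], [3,5], [3,8], [4,8], [5,8], [6,8], [7,8], [7,9], [8,9]

giving chain groups C_0 ≅ Z^9, C_1 ≅ Z^12.

The boundary map ∂_1: C_1 → C_0 is given by ∂[p,q] = [q] − [p].
The 9×12 boundary matrix has rank 8 and Smith normal form diag(1,1,1,1,1,1,1,1).

From H_k ≅ ker(∂_k) / im(∂_{k+1}) we obtain:

  H_0: rank C_0 − rank ∂_1 = 9 − 8 = 1, and the invariant factors of ∂_1 are all 1, so H_0 ≅ Z.
  H_1: rank ker ∂_1 − rank ∂_2 = (12 − 8) − 0 = 4, and there is no ∂_2, so H_1 ≅ Z^4.

As a check, the Euler characteristic is 9 − 12 = -3, which agrees with 1 − 4 = -3.
(K is a triangulation of a wedge of 4 circles.)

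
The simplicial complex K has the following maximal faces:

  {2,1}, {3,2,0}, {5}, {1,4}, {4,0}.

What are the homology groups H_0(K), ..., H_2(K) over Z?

H_0 = Z^2,  H_1 = Z,  H_2 = 0.

Take the total order 0 < 1 < 2 < 3 < 4 < 5 on the vertex set. Then K (dimension 2) consists of the simplices:

  0-simplices (6): [0], [1], [2], [3], [4], [5]
  1-simplices (6): [0,2], [0,3], [0,4], [1,2], [1,4], [2,3]
  2-simplices (1): [0,2,3]

so the chain groups are C_0 ≅ Z^6, C_1 ≅ Z^6, C_2 ≅ Z^1.

∂_1: C_1 → C_0 is given by ∂[p,q] = [q] − [p].
The resulting 6×6 matrix has rank 4, and its Smith normal form has invariant factors (1,1,1,1).

∂_2: C_2 → C_1 maps a triangle to the signed sum of its edges. For instance
  ∂[0,2,3] = [2,3] − [0,3] + [0,2].
As a 6×1 matrix over Z this has rank 1, with invariant factors (1).

Computing H_k = (kernel of ∂_k) / (image of ∂_{k+1}):

  H_0: rank C_0 − rank ∂_1 = 6 − 4 = 2, and the invariant factors of ∂_1 are all 1, so H_0 ≅ Z^2.
  H_1: rank ker ∂_1 − rank ∂_2 = (6 − 4) − 1 = 1, and the invariant factors of ∂_2 are all 1, so H_1 ≅ Z.
  H_2: rank ker ∂_2 − rank ∂_3 = (1 − 1) − 0 = 0, and there is no ∂_3, so H_2 ≅ 0.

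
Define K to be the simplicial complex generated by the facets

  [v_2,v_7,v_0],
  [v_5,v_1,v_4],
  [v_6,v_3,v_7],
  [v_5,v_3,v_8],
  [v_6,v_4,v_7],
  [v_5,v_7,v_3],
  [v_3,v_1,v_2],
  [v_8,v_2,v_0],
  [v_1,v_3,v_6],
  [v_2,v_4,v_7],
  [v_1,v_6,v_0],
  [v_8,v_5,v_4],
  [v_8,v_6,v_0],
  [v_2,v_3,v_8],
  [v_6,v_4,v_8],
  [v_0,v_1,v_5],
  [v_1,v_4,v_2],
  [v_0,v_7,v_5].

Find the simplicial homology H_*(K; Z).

We work with the vertex ordering v_0 < v_1 < v_2 < v_3 < v_4 < v_5 < v_6 < v_7 < v_8. The simplices of K, each written with vertices in increasing order, are:

  0-simplices (9): [v_0], [v_1], [v_2], [v_3], [v_4], [v_5], [v_6], [v_7], [v_8]
  1-simplices (27): (27 of them)
  2-simplices (18): (18 of them)

so the chain groups are C_0 ≅ Z^9, C_1 ≅ Z^27, C_2 ≅ Z^18.

The boundary map ∂_1: C_1 → C_0 is given by ∂[p,q] = [q] − [p].
As a 9×27 matrix over Z this has rank 8, with invariant factors (1,1,1,1,1,1,1,1).

The boundary map ∂_2: C_2 → C_1 sends each 2-simplex [p,q,r] to [q,r] − [p,r] + [p,q]. For instance
  ∂[v_4,v_6,v_7] = [v_6,v_7] − [v_4,v_7] + [v_4,v_6],
  ∂[v_0,v_2,v_8] = [v_2,v_8] − [v_0,v_8] + [v_0,v_2].
As a 27×18 matrix over Z this has rank 17, with invariant factors (1,1,1,1,1,1,1,1,1,1,1,1,1,1,1,1,1).

Now H_k = ker ∂_k / im ∂_{k+1}, so:

  H_0: rank C_0 − rank ∂_1 = 9 − 8 = 1, and the invariant factors of ∂_1 are all 1, so H_0 ≅ Z.
  H_1: rank ker ∂_1 − rank ∂_2 = (27 − 8) − 17 = 2, and the invariant factors of ∂_2 are all 1, so H_1 ≅ Z^2.
  H_2: rank ker ∂_2 − rank ∂_3 = (18 − 17) − 0 = 1, and there is no ∂_3, so H_2 ≅ Z.

H_0 = Z,  H_1 = Z^2,  H_2 = Z.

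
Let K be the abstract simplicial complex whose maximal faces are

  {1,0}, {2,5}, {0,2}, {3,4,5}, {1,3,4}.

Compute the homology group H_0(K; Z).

K has 6 vertices, 8 edges, 2 triangles.
rank ∂_0 = 0, rank ∂_1 = 5 ⇒ b_0 = 6 − 0 − 5 = 1; all invariant factors of ∂_1 are 1 so no torsion. So H_0 ≅ Z.

H_0 = Z.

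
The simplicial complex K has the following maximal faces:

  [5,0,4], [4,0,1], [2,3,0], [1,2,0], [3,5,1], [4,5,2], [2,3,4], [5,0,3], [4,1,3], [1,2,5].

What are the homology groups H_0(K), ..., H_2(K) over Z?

We work with the vertex ordering 0 < 1 < 2 < 3 < 4 < 5. The simplices of K, each written with vertices in increasing order, are:

  0-simplices (6): [0], [1], [2], [3], [4], [5]
  1-simplices (15): [0,1], [0,2], [0,3], [0,4], [0,5], [1,2], [1,3], [1,4], [1,5], [2,3], [2,4], [2,5], [3,4], [3,5], [4,5]
  2-simplices (10): [0,1,2], [0,1,4], [0,2,3], [0,3,5], [0,4,5], [1,2,5], [1,3,4], [1,3,5], [2,3,4], [2,4,5]

Hence C_0 ≅ Z^6, C_1 ≅ Z^15, C_2 ≅ Z^10.

Boundary ∂_1: C_1 → C_0 is given by ∂[p,q] = [q] − [p]. For instance
  ∂[0,2] = [2] − [0].
The resulting 6×15 matrix has rank 5, and its Smith normal form has invariant factors (1,1,1,1,1).

The boundary map ∂_2: C_2 → C_1 sends each 2-simplex [p,q,r] to [q,r] − [p,r] + [p,q]. For instance
  ∂[1,3,4] = [3,4] − [1,4] + [1,3],
  ∂[0,3,5] = [3,5] − [0,5] + [0,3].
This gives a 15×10 integer matrix of rank 10; reducing to Smith normal form yields diagonal entries (1,1,1,1,1,1,1,1,1,2).

Now H_k = ker ∂_k / im ∂_{k+1}, so:

  H_0: rank C_0 − rank ∂_1 = 6 − 5 = 1, and the invariant factors of ∂_1 are all 1, so H_0 = Z.
  H_1: rank ker ∂_1 − rank ∂_2 = (15 − 5) − 10 = 0, and ∂_2 has invariant factor 2 > 1, so H_1 = Z_2.
  H_2: rank ker ∂_2 − rank ∂_3 = (10 − 10) − 0 = 0, and there is no ∂_3, so H_2 = 0.

H_0 = Z,  H_1 = Z_2,  H_2 = 0.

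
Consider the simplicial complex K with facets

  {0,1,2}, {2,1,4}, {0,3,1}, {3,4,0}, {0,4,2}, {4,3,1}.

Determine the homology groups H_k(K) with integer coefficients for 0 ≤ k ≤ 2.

Fix the vertex order 0 < 1 < 2 < 3 < 4 and write every simplex with vertices in increasing order. Then dim K = 2 and the simplices of K are:

  0-simplices (5): [0], [1], [2], [3], [4]
  1-simplices (9): [0,1], [0,2], [0,3], [0,4], [1,2], [1,3], [1,4], [2,4], [3,4]
  2-simplices (6): [0,1,2], [0,1,3], [0,2,4], [0,3,4], [1,2,4], [1,3,4]

so the chain groups are C_0 ≅ Z^5, C_1 ≅ Z^9, C_2 ≅ Z^6.

Boundary ∂_1: C_1 → C_0 is given by ∂[p,q] = [q] − [p]. For instance
  ∂[0,2] = [2] − [0].
The resulting 5×9 matrix has rank 4, and its Smith normal form has invariant factors (1,1,1,1).

∂_2: C_2 → C_1 acts by ∂[p,q,r] = [q,r] − [p,r] + [p,q]. For instance
  ∂[0,2,4] = [2,4] − [0,4] + [0,2],
  ∂[0,1,3] = [1,3] − [0,3] + [0,1].
The resulting 9×6 matrix has rank 5, and its Smith normal form has invariant factors (1,1,1,1,1).

Computing H_k = (kernel of ∂_k) / (image of ∂_{k+1}):

  H_0: rank C_0 − rank ∂_1 = 5 − 4 = 1, and the invariant factors of ∂_1 are all 1, so H_0 = Z.
  H_1: rank ker ∂_1 − rank ∂_2 = (9 − 4) − 5 = 0, and the invariant factors of ∂_2 are all 1, so H_1 = 0.
  H_2: rank ker ∂_2 − rank ∂_3 = (6 − 5) − 0 = 1, and there is no ∂_3, so H_2 = Z.

As a check, the Euler characteristic is 5 − 9 + 6 = 2, which agrees with 1 − 0 + 1 = 2.

H_0 = Z,  H_1 = 0,  H_2 = Z.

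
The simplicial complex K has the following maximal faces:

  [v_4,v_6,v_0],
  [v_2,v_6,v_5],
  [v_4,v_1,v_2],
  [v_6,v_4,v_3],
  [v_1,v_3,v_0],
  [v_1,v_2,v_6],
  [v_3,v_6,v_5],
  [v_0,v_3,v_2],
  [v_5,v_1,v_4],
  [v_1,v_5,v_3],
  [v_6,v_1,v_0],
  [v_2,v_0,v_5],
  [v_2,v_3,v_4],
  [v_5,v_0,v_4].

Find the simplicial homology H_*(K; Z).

H_0 = Z,  H_1 = Z^2,  H_2 = Z.

We work with the vertex ordering v_0 < v_1 < v_2 < v_3 < v_4 < v_5 < v_6. The simplices of K, each written with vertices in increasing order, are:

  0-simplices (7): [v_0], [v_1], [v_2], [v_3], [v_4], [v_5], [v_6]
  1-simplices (21): (21 of them)
  2-simplices (14): (14 of them)

giving chain groups C_0 ≅ Z^7, C_1 ≅ Z^21, C_2 ≅ Z^14.

The boundary map ∂_1: C_1 → C_0 sends each edge [p,q] (with p < q) to q − p. For instance
  ∂[v_3,v_5] = [v_5] − [v_3].
The 7×21 boundary matrix has rank 6 and Smith normal form diag(1,1,1,1,1,1).

Boundary ∂_2: C_2 → C_1 maps a triangle to the signed sum of its edges. For instance
  ∂[v_2,v_3,v_4] = [v_3,v_4] − [v_2,v_4] + [v_2,v_3],
  ∂[v_3,v_4,v_6] = [v_4,v_6] − [v_3,v_6] + [v_3,v_4].
As a 21×14 matrix over Z this has rank 13, with invariant factors (1,1,1,1,1,1,1,1,1,1,1,1,1).

From H_k ≅ ker(∂_k) / im(∂_{k+1}) we obtain:

  H_0: rank C_0 − rank ∂_1 = 7 − 6 = 1, and the invariant factors of ∂_1 are all 1, so H_0 ≅ Z.
  H_1: rank ker ∂_1 − rank ∂_2 = (21 − 6) − 13 = 2, and the invariant factors of ∂_2 are all 1, so H_1 ≅ Z^2.
  H_2: rank ker ∂_2 − rank ∂_3 = (14 − 13) − 0 = 1, and there is no ∂_3, so H_2 ≅ Z.

(K is a triangulation of the torus T^2.)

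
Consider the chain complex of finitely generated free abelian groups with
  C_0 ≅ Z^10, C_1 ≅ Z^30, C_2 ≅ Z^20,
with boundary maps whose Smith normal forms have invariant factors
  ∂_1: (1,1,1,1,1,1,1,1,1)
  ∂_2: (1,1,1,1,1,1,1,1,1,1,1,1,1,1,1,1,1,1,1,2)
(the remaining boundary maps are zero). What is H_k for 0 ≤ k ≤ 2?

H_0: b_0 = 10 − 0 − 9 = 1; torsion from ∂_1 factors > 1: none. So H_0 ≅ Z.
H_1: b_1 = 30 − 9 − 20 = 1; torsion from ∂_2 factors > 1: [2]. So H_1 ≅ Z × Z/2.
H_2: b_2 = 20 − 20 − 0 = 0; torsion from ∂_3 factors > 1: none. So H_2 ≅ 0.

H_0 ≅ Z,  H_1 ≅ Z × Z/2,  H_2 = 0.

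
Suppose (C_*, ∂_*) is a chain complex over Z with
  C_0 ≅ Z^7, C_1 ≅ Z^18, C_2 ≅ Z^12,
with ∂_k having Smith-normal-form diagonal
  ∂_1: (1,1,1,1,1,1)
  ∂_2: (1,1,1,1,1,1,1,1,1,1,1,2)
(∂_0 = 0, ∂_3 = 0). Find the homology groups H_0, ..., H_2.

H_0 = Z,  H_1 = Z/2Z,  H_2 = 0.

H_0: b_0 = 7 − 0 − 6 = 1; torsion from ∂_1 factors > 1: none. So H_0 = Z.
H_1: b_1 = 18 − 6 − 12 = 0; torsion from ∂_2 factors > 1: [2]. So H_1 = Z/2Z.
H_2: b_2 = 12 − 12 − 0 = 0; torsion from ∂_3 factors > 1: none. So H_2 = 0.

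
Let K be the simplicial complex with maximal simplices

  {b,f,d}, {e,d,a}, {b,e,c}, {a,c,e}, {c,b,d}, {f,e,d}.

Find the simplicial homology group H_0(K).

Fix the vertex order a < b < c < d < e < f and write every simplex with vertices in increasing order. Then dim K = 2 and the simplices of K are:

  0-simplices (6): a, b, c, d, e, f
  1-simplices (12): ac, ad, ae, bc, bd, be, bf, cd, ce, de, df, ef
  2-simplices (6): ace, ade, bcd, bce, bdf, def

giving chain groups C_0 ≅ Z^6, C_1 ≅ Z^12, C_2 ≅ Z^6.

Boundary ∂_1: C_1 → C_0 sends each edge [p,q] (with p < q) to q − p. For instance
  ∂be = e − b.
The resulting 6×12 matrix has rank 5, and its Smith normal form has invariant factors (1,1,1,1,1).

∂_2: C_2 → C_1 sends each 2-simplex [p,q,r] to [q,r] − [p,r] + [p,q]. For instance
  ∂bcd = cd − bd + bc,
  ∂ade = de − ae + ad.
The 12×6 boundary matrix has rank 6 and Smith normal form diag(1,1,1,1,1,1).

From H_k ≅ ker(∂_k) / im(∂_{k+1}) we obtain:

  H_0: rank C_0 − rank ∂_1 = 6 − 5 = 1, and the invariant factors of ∂_1 are all 1, so H_0 = Z.

H_0 = Z.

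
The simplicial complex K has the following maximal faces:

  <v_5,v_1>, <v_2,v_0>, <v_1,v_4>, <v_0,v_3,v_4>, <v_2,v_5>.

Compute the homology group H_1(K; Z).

Order the vertices as v_0 < v_1 < v_2 < v_3 < v_4 < v_5. Listing each simplex with vertices in this order, K has dimension 2 with simplices:

  0-simplices (6): [v_0], [v_1], [v_2], [v_3], [v_4], [v_5]
  1-simplices (7): [v_0,v_2], [v_0,v_3], [v_0,v_4], [v_1,v_4], [v_1,v_5], [v_2,v_5], [v_3,v_4]
  2-simplices (1): [v_0,v_3,v_4]

giving chain groups C_0 ≅ Z^6, C_1 ≅ Z^7, C_2 ≅ Z^1.

The boundary map ∂_1: C_1 → C_0 sends each edge [p,q] (with p < q) to q − p.
This gives a 6×7 integer matrix of rank 5; reducing to Smith normal form yields diagonal entries (1,1,1,1,1).

∂_2: C_2 → C_1 sends each 2-simplex [p,q,r] to [q,r] − [p,r] + [p,q]. For instance
  ∂[v_0,v_3,v_4] = [v_3,v_4] − [v_0,v_4] + [v_0,v_3].
The resulting 7×1 matrix has rank 1, and its Smith normal form has invariant factors (1).

Now H_k = ker ∂_k / im ∂_{k+1}, so:

  H_1: rank ker ∂_1 − rank ∂_2 = (7 − 5) − 1 = 1, and the invariant factors of ∂_2 are all 1, so H_1 ≅ Z.

H_1 = Z.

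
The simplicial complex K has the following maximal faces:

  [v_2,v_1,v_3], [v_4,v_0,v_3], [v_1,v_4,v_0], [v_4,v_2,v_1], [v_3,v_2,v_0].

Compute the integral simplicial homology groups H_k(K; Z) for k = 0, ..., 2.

H_0 = Z,  H_1 = Z,  H_2 = 0.

Order the vertices as v_0 < v_1 < v_2 < v_3 < v_4. Listing each simplex with vertices in this order, K has dimension 2 with simplices:

  0-simplices (5): [v_0], [v_1], [v_2], [v_3], [v_4]
  1-simplices (10): [v_0,v_1], [v_0,v_2], [v_0,v_3], [v_0,v_4], [v_1,v_2], [v_1,v_3], [v_1,v_4], [v_2,v_3], [v_2,v_4], [v_3,v_4]
  2-simplices (5): [v_0,v_1,v_4], [v_0,v_2,v_3], [v_0,v_3,v_4], [v_1,v_2,v_3], [v_1,v_2,v_4]

giving chain groups C_0 ≅ Z^5, C_1 ≅ Z^10, C_2 ≅ Z^5.

Boundary ∂_1: C_1 → C_0 is given by ∂[p,q] = [q] − [p]. For instance
  ∂[v_1,v_3] = [v_3] − [v_1].
This gives a 5×10 integer matrix of rank 4; reducing to Smith normal form yields diagonal entries (1,1,1,1).

Boundary ∂_2: C_2 → C_1 acts by ∂[p,q,r] = [q,r] − [p,r] + [p,q]. For instance
  ∂[v_1,v_2,v_4] = [v_2,v_4] − [v_1,v_4] + [v_1,v_2],
  ∂[v_0,v_3,v_4] = [v_3,v_4] − [v_0,v_4] + [v_0,v_3].
The 10×5 boundary matrix has rank 5 and Smith normal form diag(1,1,1,1,1).

From H_k ≅ ker(∂_k) / im(∂_{k+1}) we obtain:

  H_0: rank C_0 − rank ∂_1 = 5 − 4 = 1, and the invariant factors of ∂_1 are all 1, so H_0 = Z.
  H_1: rank ker ∂_1 − rank ∂_2 = (10 − 4) − 5 = 1, and the invariant factors of ∂_2 are all 1, so H_1 = Z.
  H_2: rank ker ∂_2 − rank ∂_3 = (5 − 5) − 0 = 0, and there is no ∂_3, so H_2 = 0.

As a check, the Euler characteristic is 5 − 10 + 5 = 0, which agrees with 1 − 1 + 0 = 0.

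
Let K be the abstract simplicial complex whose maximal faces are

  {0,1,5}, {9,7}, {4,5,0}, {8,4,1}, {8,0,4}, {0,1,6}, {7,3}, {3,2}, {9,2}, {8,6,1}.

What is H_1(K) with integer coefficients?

H_1 ≅ Z^2.

Order the vertices as 0 < 1 < 2 < 3 < 4 < 5 < 6 < 7 < 8 < 9. Listing each simplex with vertices in this order, K has dimension 2 with simplices:

  0-simplices (10): [0], [1], [2], [3], [4], [5], [6], [7], [8], [9]
  1-simplices (16): [0,1], [0,4], [0,5], [0,6], [0,8], [1,4], [1,5], [1,6], [1,8], [2,3], [2,9], [3,7], [4,5], [4,8], [6,8], [7,9]
  2-simplices (6): [0,1,5], [0,1,6], [0,4,5], [0,4,8], [1,4,8], [1,6,8]

so the chain groups are C_0 ≅ Z^10, C_1 ≅ Z^16, C_2 ≅ Z^6.

∂_1: C_1 → C_0 sends each edge [p,q] (with p < q) to q − p. For instance
  ∂[6,8] = [8] − [6].
The 10×16 boundary matrix has rank 8 and Smith normal form diag(1,1,1,1,1,1,1,1).

Boundary ∂_2: C_2 → C_1 maps a triangle to the signed sum of its edges. For instance
  ∂[1,4,8] = [4,8] − [1,8] + [1,4],
  ∂[0,4,5] = [4,5] − [0,5] + [0,4].
As a 16×6 matrix over Z this has rank 6, with invariant factors (1,1,1,1,1,1).

Computing H_k = (kernel of ∂_k) / (image of ∂_{k+1}):

  H_1: rank ker ∂_1 − rank ∂_2 = (16 − 8) − 6 = 2, and the invariant factors of ∂_2 are all 1, so H_1 ≅ Z^2.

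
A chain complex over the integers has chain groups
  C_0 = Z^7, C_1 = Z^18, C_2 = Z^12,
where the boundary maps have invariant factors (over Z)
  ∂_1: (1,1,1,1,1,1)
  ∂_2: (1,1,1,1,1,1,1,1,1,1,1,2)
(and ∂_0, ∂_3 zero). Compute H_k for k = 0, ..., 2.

H_0 = Z,  H_1 = Z/2,  H_2 = 0.

H_0: b_0 = 7 − 0 − 6 = 1; torsion from ∂_1 factors > 1: none. So H_0 = Z.
H_1: b_1 = 18 − 6 − 12 = 0; torsion from ∂_2 factors > 1: [2]. So H_1 = Z/2.
H_2: b_2 = 12 − 12 − 0 = 0; torsion from ∂_3 factors > 1: none. So H_2 = 0.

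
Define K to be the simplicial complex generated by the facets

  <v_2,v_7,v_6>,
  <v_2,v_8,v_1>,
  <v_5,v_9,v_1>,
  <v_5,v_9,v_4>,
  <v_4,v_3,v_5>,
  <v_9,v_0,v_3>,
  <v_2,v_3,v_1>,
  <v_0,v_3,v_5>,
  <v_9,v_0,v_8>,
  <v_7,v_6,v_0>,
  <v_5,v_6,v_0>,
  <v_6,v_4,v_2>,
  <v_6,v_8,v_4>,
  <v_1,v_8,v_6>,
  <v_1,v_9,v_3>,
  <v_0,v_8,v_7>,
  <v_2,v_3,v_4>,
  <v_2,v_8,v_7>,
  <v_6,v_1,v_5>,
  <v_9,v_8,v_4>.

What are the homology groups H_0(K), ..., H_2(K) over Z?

Order the vertices as v_0 < v_1 < v_2 < v_3 < v_4 < v_5 < v_6 < v_7 < v_8 < v_9. Listing each simplex with vertices in this order, K has dimension 2 with simplices:

  0-simplices (10): [v_0], [v_1], [v_2], [v_3], [v_4], [v_5], [v_6], [v_7], [v_8], [v_9]
  1-simplices (30): (30 of them)
  2-simplices (20): (20 of them)

so the chain groups are C_0 ≅ Z^10, C_1 ≅ Z^30, C_2 ≅ Z^20.

The boundary map ∂_1: C_1 → C_0 is given by ∂[p,q] = [q] − [p].
The resulting 10×30 matrix has rank 9, and its Smith normal form has invariant factors (1,1,1,1,1,1,1,1,1).

Boundary ∂_2: C_2 → C_1 acts by ∂[p,q,r] = [q,r] − [p,r] + [p,q]. For instance
  ∂[v_4,v_5,v_9] = [v_5,v_9] − [v_4,v_9] + [v_4,v_5],
  ∂[v_1,v_3,v_9] = [v_3,v_9] − [v_1,v_9] + [v_1,v_3].
This gives a 30×20 integer matrix of rank 20; reducing to Smith normal form yields diagonal entries (1,1,1,1,1,1,1,1,1,1,1,1,1,1,1,1,1,1,1,2).

Reading off H_k = ker ∂_k / im ∂_{k+1}:

  H_0: rank C_0 − rank ∂_1 = 10 − 9 = 1, and the invariant factors of ∂_1 are all 1, so H_0 ≅ Z.
  H_1: rank ker ∂_1 − rank ∂_2 = (30 − 9) − 20 = 1, and ∂_2 has invariant factor 2 > 1, so H_1 ≅ Z ⊕ Z/2.
  H_2: rank ker ∂_2 − rank ∂_3 = (20 − 20) − 0 = 0, and there is no ∂_3, so H_2 ≅ 0.

(K is a triangulation of the Klein bottle.)

H_0 = Z,  H_1 = Z ⊕ Z/2,  H_2 = 0.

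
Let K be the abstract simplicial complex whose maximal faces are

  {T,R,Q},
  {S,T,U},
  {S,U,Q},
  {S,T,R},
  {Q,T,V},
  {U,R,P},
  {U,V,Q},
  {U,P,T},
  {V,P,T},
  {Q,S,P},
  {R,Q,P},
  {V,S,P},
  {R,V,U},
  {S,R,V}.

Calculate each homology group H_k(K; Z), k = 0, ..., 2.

Order the vertices as P < Q < R < S < T < U < V. Listing each simplex with vertices in this order, K has dimension 2 with simplices:

  0-simplices (7): P, Q, R, S, T, U, V
  1-simplices (21): PQ, PR, PS, PT, PU, PV, QR, QS, QT, QU, QV, RS, RT, RU, RV, ST, SU, SV, TU, TV, UV
  2-simplices (14): PQR, PQS, PRU, PSV, PTU, PTV, QRT, QSU, QTV, QUV, RST, RSV, RUV, STU

Hence C_0 ≅ Z^7, C_1 ≅ Z^21, C_2 ≅ Z^14.

∂_1: C_1 → C_0 maps an edge to its endpoints' difference, ∂[p,q] = q − p.
The resulting 7×21 matrix has rank 6, and its Smith normal form has invariant factors (1,1,1,1,1,1).

Boundary ∂_2: C_2 → C_1 sends each 2-simplex [p,q,r] to [q,r] − [p,r] + [p,q]. For instance
  ∂QRT = RT − QT + QR,
  ∂STU = TU − SU + ST.
This gives a 21×14 integer matrix of rank 13; reducing to Smith normal form yields diagonal entries (1,1,1,1,1,1,1,1,1,1,1,1,1).

Reading off H_k = ker ∂_k / im ∂_{k+1}:

  H_0: rank C_0 − rank ∂_1 = 7 − 6 = 1, and the invariant factors of ∂_1 are all 1, so H_0 = Z.
  H_1: rank ker ∂_1 − rank ∂_2 = (21 − 6) − 13 = 2, and the invariant factors of ∂_2 are all 1, so H_1 = Z^2.
  H_2: rank ker ∂_2 − rank ∂_3 = (14 − 13) − 0 = 1, and there is no ∂_3, so H_2 = Z.

(K is a triangulation of the torus T^2.)

H_0 = Z,  H_1 = Z^2,  H_2 = Z.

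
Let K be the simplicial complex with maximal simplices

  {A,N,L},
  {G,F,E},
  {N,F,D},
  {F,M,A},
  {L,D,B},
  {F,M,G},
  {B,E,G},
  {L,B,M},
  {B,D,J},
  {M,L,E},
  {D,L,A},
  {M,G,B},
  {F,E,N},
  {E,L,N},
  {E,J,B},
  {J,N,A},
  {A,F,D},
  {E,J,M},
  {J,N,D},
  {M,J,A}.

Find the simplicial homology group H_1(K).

We work with the vertex ordering A < B < D < E < F < G < J < L < M < N. The simplices of K, each written with vertices in increasing order, are:

  0-simplices (10): A, B, D, E, F, G, J, L, M, N
  1-simplices (30): AD, AF, AJ, AL, AM, AN, BD, BE, BG, BJ, BL, BM, DF, DJ, DL, DN, EF, EG, EJ, EL, EM, EN, FG, FM, FN, GM, JM, JN, LM, LN
  2-simplices (20): ADF, ADL, AFM, AJM, AJN, ALN, BDJ, BDL, BEG, BEJ, BGM, BLM, DFN, DJN, EFG, EFN, EJM, ELM, ELN, FGM

giving chain groups C_0 ≅ Z^10, C_1 ≅ Z^30, C_2 ≅ Z^20.

Boundary ∂_1: C_1 → C_0 is given by ∂[p,q] = [q] − [p].
The resulting 10×30 matrix has rank 9, and its Smith normal form has invariant factors (1,1,1,1,1,1,1,1,1).

The boundary map ∂_2: C_2 → C_1 acts by ∂[p,q,r] = [q,r] − [p,r] + [p,q]. For instance
  ∂BEG = EG − BG + BE,
  ∂EFG = FG − EG + EF.
As a 30×20 matrix over Z this has rank 20, with invariant factors (1,1,1,1,1,1,1,1,1,1,1,1,1,1,1,1,1,1,1,2).

From H_k ≅ ker(∂_k) / im(∂_{k+1}) we obtain:

  H_1: rank ker ∂_1 − rank ∂_2 = (30 − 9) − 20 = 1, and ∂_2 has invariant factor 2 > 1, so H_1 ≅ Z × Z/2.

(K is a triangulation of the Klein bottle.)

H_1 ≅ Z × Z/2.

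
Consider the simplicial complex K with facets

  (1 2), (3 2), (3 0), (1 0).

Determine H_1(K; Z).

H_1 = Z.

We work with the vertex ordering 0 < 1 < 2 < 3. The simplices of K, each written with vertices in increasing order, are:

  0-simplices (4): [0], [1], [2], [3]
  1-simplices (4): [0,1], [0,3], [1,2], [2,3]

giving chain groups C_0 ≅ Z^4, C_1 ≅ Z^4.

The boundary map ∂_1: C_1 → C_0 is given by ∂[p,q] = [q] − [p]. For instance
  ∂[1,2] = [2] − [1].
The resulting 4×4 matrix has rank 3, and its Smith normal form has invariant factors (1,1,1).

Now H_k = ker ∂_k / im ∂_{k+1}, so:

  H_1: rank ker ∂_1 − rank ∂_2 = (4 − 3) − 0 = 1, and there is no ∂_2, so H_1 = Z.

(K is a triangulation of the circle S^1.)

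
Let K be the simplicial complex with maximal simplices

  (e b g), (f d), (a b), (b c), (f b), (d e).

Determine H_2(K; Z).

We work with the vertex ordering a < b < c < d < e < f < g. The simplices of K, each written with vertices in increasing order, are:

  0-simplices (7): a, b, c, d, e, f, g
  1-simplices (8): ab, bc, be, bf, bg, de, df, eg
  2-simplices (1): beg

so the chain groups are C_0 ≅ Z^7, C_1 ≅ Z^8, C_2 ≅ Z^1.

Boundary ∂_1: C_1 → C_0 is given by ∂[p,q] = [q] − [p]. For instance
  ∂be = e − b.
This gives a 7×8 integer matrix of rank 6; reducing to Smith normal form yields diagonal entries (1,1,1,1,1,1).

∂_2: C_2 → C_1 maps a triangle to the signed sum of its edges. For instance
  ∂beg = eg − bg + be.
As a 8×1 matrix over Z this has rank 1, with invariant factors (1).

From H_k ≅ ker(∂_k) / im(∂_{k+1}) we obtain:

  H_2: rank ker ∂_2 − rank ∂_3 = (1 − 1) − 0 = 0, and there is no ∂_3, so H_2 = 0.

H_2 ≅ 0.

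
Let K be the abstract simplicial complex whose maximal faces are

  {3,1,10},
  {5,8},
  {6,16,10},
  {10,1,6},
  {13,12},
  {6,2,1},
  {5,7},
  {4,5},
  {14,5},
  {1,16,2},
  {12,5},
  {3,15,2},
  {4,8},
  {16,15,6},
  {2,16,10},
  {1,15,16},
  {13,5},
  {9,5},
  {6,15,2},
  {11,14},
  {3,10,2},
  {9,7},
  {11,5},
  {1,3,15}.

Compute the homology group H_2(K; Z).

H_2 = 0.

Fix the vertex order 1 < 2 < 3 < 4 < 5 < 6 < 7 < 8 < 9 < 10 < 11 < 12 < 13 < 14 < 15 < 16 and write every simplex with vertices in increasing order. Then dim K = 2 and the simplices of K are:

  0-simplices (16): [1], [2], [3], [4], [5], [6], [7], [8], [9], [10], [11], [12], [13], [14], [15], [16]
  1-simplices (30): (30 of them)
  2-simplices (12): [1,2,6], [1,2,16], [1,3,10], [1,3,15], [1,6,10], [1,15,16], [2,3,10], [2,3,15], [2,6,15], [2,10,16], [6,10,16], [6,15,16]

giving chain groups C_0 ≅ Z^16, C_1 ≅ Z^30, C_2 ≅ Z^12.

∂_1: C_1 → C_0 sends each edge [p,q] (with p < q) to q − p.
The resulting 16×30 matrix has rank 14, and its Smith normal form has invariant factors (1,1,1,1,1,1,1,1,1,1,1,1,1,1).

The boundary map ∂_2: C_2 → C_1 maps a triangle to the signed sum of its edges. For instance
  ∂[2,3,10] = [3,10] − [2,10] + [2,3],
  ∂[1,6,10] = [6,10] − [1,10] + [1,6].
The 30×12 boundary matrix has rank 12 and Smith normal form diag(1,1,1,1,1,1,1,1,1,1,1,2).

Reading off H_k = ker ∂_k / im ∂_{k+1}:

  H_2: rank ker ∂_2 − rank ∂_3 = (12 − 12) − 0 = 0, and there is no ∂_3, so H_2 = 0.

(K is a triangulation of the disjoint union of the real projective plane RP^2 and a wedge of 4 circles.)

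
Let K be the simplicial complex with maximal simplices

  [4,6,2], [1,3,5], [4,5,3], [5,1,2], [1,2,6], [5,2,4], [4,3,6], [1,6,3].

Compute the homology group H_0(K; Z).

Take the total order 1 < 2 < 3 < 4 < 5 < 6 on the vertex set. Then K (dimension 2) consists of the simplices:

  0-simplices (6): [1], [2], [3], [4], [5], [6]
  1-simplices (12): [1,2], [1,3], [1,5], [1,6], [2,4], [2,5], [2,6], [3,4], [3,5], [3,6], [4,5], [4,6]
  2-simplices (8): [1,2,5], [1,2,6], [1,3,5], [1,3,6], [2,4,5], [2,4,6], [3,4,5], [3,4,6]

giving chain groups C_0 ≅ Z^6, C_1 ≅ Z^12, C_2 ≅ Z^8.

Boundary ∂_1: C_1 → C_0 is given by ∂[p,q] = [q] − [p].
As a 6×12 matrix over Z this has rank 5, with invariant factors (1,1,1,1,1).

Boundary ∂_2: C_2 → C_1 maps a triangle to the signed sum of its edges. For instance
  ∂[1,3,5] = [3,5] − [1,5] + [1,3],
  ∂[2,4,6] = [4,6] − [2,6] + [2,4].
As a 12×8 matrix over Z this has rank 7, with invariant factors (1,1,1,1,1,1,1).

Reading off H_k = ker ∂_k / im ∂_{k+1}:

  H_0: rank C_0 − rank ∂_1 = 6 − 5 = 1, and the invariant factors of ∂_1 are all 1, so H_0 ≅ Z.

H_0 = Z.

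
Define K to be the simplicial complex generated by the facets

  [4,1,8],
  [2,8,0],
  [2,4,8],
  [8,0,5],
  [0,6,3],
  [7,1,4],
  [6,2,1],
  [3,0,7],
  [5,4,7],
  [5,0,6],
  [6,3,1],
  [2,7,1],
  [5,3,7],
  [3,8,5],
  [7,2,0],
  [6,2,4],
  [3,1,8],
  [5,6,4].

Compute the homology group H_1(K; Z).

Fix the vertex order 0 < 1 < 2 < 3 < 4 < 5 < 6 < 7 < 8 and write every simplex with vertices in increasing order. Then dim K = 2 and the simplices of K are:

  0-simplices (9): [0], [1], [2], [3], [4], [5], [6], [7], [8]
  1-simplices (27): (27 of them)
  2-simplices (18): [0,2,7], [0,2,8], [0,3,6], [0,3,7], [0,5,6], [0,5,8], [1,2,6], [1,2,7], [1,3,6], [1,3,8], [1,4,7], [1,4,8], [2,4,6], [2,4,8], [3,5,7], [3,5,8], [4,5,6], [4,5,7]

so the chain groups are C_0 ≅ Z^9, C_1 ≅ Z^27, C_2 ≅ Z^18.

Boundary ∂_1: C_1 → C_0 is given by ∂[p,q] = [q] − [p].
As a 9×27 matrix over Z this has rank 8, with invariant factors (1,1,1,1,1,1,1,1).

Boundary ∂_2: C_2 → C_1 maps a triangle to the signed sum of its edges. For instance
  ∂[3,5,8] = [5,8] − [3,8] + [3,5],
  ∂[1,3,8] = [3,8] − [1,8] + [1,3].
The resulting 27×18 matrix has rank 18, and its Smith normal form has invariant factors (1,1,1,1,1,1,1,1,1,1,1,1,1,1,1,1,1,2).

Computing H_k = (kernel of ∂_k) / (image of ∂_{k+1}):

  H_1: rank ker ∂_1 − rank ∂_2 = (27 − 8) − 18 = 1, and ∂_2 has invariant factor 2 > 1, so H_1 ≅ Z ⊕ Z_2.

(K is a triangulation of the Klein bottle.)

H_1 ≅ Z ⊕ Z_2.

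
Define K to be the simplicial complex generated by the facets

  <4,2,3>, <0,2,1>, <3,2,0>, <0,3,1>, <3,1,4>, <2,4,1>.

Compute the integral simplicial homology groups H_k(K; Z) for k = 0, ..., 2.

H_0 = Z,  H_1 = 0,  H_2 = Z.

Fix the vertex order 0 < 1 < 2 < 3 < 4 and write every simplex with vertices in increasing order. Then dim K = 2 and the simplices of K are:

  0-simplices (5): [0], [1], [2], [3], [4]
  1-simplices (9): [0,1], [0,2], [0,3], [1,2], [1,3], [1,4], [2,3], [2,4], [3,4]
  2-simplices (6): [0,1,2], [0,1,3], [0,2,3], [1,2,4], [1,3,4], [2,3,4]

giving chain groups C_0 ≅ Z^5, C_1 ≅ Z^9, C_2 ≅ Z^6.

The boundary map ∂_1: C_1 → C_0 maps an edge to its endpoints' difference, ∂[p,q] = q − p. For instance
  ∂[2,3] = [3] − [2].
The resulting 5×9 matrix has rank 4, and its Smith normal form has invariant factors (1,1,1,1).

The boundary map ∂_2: C_2 → C_1 sends each 2-simplex [p,q,r] to [q,r] − [p,r] + [p,q]. For instance
  ∂[0,1,2] = [1,2] − [0,2] + [0,1],
  ∂[1,3,4] = [3,4] − [1,4] + [1,3].
This gives a 9×6 integer matrix of rank 5; reducing to Smith normal form yields diagonal entries (1,1,1,1,1).

Reading off H_k = ker ∂_k / im ∂_{k+1}:

  H_0: rank C_0 − rank ∂_1 = 5 − 4 = 1, and the invariant factors of ∂_1 are all 1, so H_0 ≅ Z.
  H_1: rank ker ∂_1 − rank ∂_2 = (9 − 4) − 5 = 0, and the invariant factors of ∂_2 are all 1, so H_1 ≅ 0.
  H_2: rank ker ∂_2 − rank ∂_3 = (6 − 5) − 0 = 1, and there is no ∂_3, so H_2 ≅ Z.

(K is a triangulation of the 2-sphere S^2.)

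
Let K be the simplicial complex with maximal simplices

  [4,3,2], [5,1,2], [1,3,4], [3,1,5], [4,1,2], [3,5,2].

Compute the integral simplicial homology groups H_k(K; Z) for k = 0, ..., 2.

Fix the vertex order 1 < 2 < 3 < 4 < 5 and write every simplex with vertices in increasing order. Then dim K = 2 and the simplices of K are:

  0-simplices (5): [1], [2], [3], [4], [5]
  1-simplices (9): [1,2], [1,3], [1,4], [1,5], [2,3], [2,4], [2,5], [3,4], [3,5]
  2-simplices (6): [1,2,4], [1,2,5], [1,3,4], [1,3,5], [2,3,4], [2,3,5]

so the chain groups are C_0 ≅ Z^5, C_1 ≅ Z^9, C_2 ≅ Z^6.

The boundary map ∂_1: C_1 → C_0 is given by ∂[p,q] = [q] − [p]. For instance
  ∂[3,5] = [5] − [3].
The 5×9 boundary matrix has rank 4 and Smith normal form diag(1,1,1,1).

∂_2: C_2 → C_1 acts by ∂[p,q,r] = [q,r] − [p,r] + [p,q]. For instance
  ∂[2,3,5] = [3,5] − [2,5] + [2,3],
  ∂[2,3,4] = [3,4] − [2,4] + [2,3].
The resulting 9×6 matrix has rank 5, and its Smith normal form has invariant factors (1,1,1,1,1).

Computing H_k = (kernel of ∂_k) / (image of ∂_{k+1}):

  H_0: rank C_0 − rank ∂_1 = 5 − 4 = 1, and the invariant factors of ∂_1 are all 1, so H_0 = Z.
  H_1: rank ker ∂_1 − rank ∂_2 = (9 − 4) − 5 = 0, and the invariant factors of ∂_2 are all 1, so H_1 = 0.
  H_2: rank ker ∂_2 − rank ∂_3 = (6 − 5) − 0 = 1, and there is no ∂_3, so H_2 = Z.

H_0 ≅ Z,  H_1 = 0,  H_2 ≅ Z.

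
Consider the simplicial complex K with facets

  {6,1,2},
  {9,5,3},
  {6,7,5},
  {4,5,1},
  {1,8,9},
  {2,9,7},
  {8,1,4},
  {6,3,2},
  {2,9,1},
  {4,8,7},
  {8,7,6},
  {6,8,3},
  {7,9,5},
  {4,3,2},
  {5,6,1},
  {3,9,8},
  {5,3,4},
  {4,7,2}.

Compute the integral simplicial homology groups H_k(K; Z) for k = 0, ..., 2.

H_0 ≅ Z,  H_1 ≅ Z^2,  H_2 ≅ Z.

Take the total order 1 < 2 < 3 < 4 < 5 < 6 < 7 < 8 < 9 on the vertex set. Then K (dimension 2) consists of the simplices:

  0-simplices (9): [1], [2], [3], [4], [5], [6], [7], [8], [9]
  1-simplices (27): (27 of them)
  2-simplices (18): [1,2,6], [1,2,9], [1,4,5], [1,4,8], [1,5,6], [1,8,9], [2,3,4], [2,3,6], [2,4,7], [2,7,9], [3,4,5], [3,5,9], [3,6,8], [3,8,9], [4,7,8], [5,6,7], [5,7,9], [6,7,8]

giving chain groups C_0 ≅ Z^9, C_1 ≅ Z^27, C_2 ≅ Z^18.

The boundary map ∂_1: C_1 → C_0 is given by ∂[p,q] = [q] − [p]. For instance
  ∂[8,9] = [9] − [8].
The resulting 9×27 matrix has rank 8, and its Smith normal form has invariant factors (1,1,1,1,1,1,1,1).

The boundary map ∂_2: C_2 → C_1 acts by ∂[p,q,r] = [q,r] − [p,r] + [p,q]. For instance
  ∂[3,6,8] = [6,8] − [3,8] + [3,6],
  ∂[2,4,7] = [4,7] − [2,7] + [2,4].
The 27×18 boundary matrix has rank 17 and Smith normal form diag(1,1,1,1,1,1,1,1,1,1,1,1,1,1,1,1,1).

From H_k ≅ ker(∂_k) / im(∂_{k+1}) we obtain:

  H_0: rank C_0 − rank ∂_1 = 9 − 8 = 1, and the invariant factors of ∂_1 are all 1, so H_0 ≅ Z.
  H_1: rank ker ∂_1 − rank ∂_2 = (27 − 8) − 17 = 2, and the invariant factors of ∂_2 are all 1, so H_1 ≅ Z^2.
  H_2: rank ker ∂_2 − rank ∂_3 = (18 − 17) − 0 = 1, and there is no ∂_3, so H_2 ≅ Z.

(K is a triangulation of the torus T^2.)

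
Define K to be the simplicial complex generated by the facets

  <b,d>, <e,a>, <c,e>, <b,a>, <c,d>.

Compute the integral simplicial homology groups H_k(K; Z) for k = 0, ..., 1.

Order the vertices as a < b < c < d < e. Listing each simplex with vertices in this order, K has dimension 1 with simplices:

  0-simplices (5): a, b, c, d, e
  1-simplices (5): ab, ae, bd, cd, ce

so the chain groups are C_0 ≅ Z^5, C_1 ≅ Z^5.

∂_1: C_1 → C_0 is given by ∂[p,q] = [q] − [p]. For instance
  ∂bd = d − b.
The 5×5 boundary matrix has rank 4 and Smith normal form diag(1,1,1,1).

Reading off H_k = ker ∂_k / im ∂_{k+1}:

  H_0: rank C_0 − rank ∂_1 = 5 − 4 = 1, and the invariant factors of ∂_1 are all 1, so H_0 = Z.
  H_1: rank ker ∂_1 − rank ∂_2 = (5 − 4) − 0 = 1, and there is no ∂_2, so H_1 = Z.

As a check, the Euler characteristic is 5 − 5 = 0, which agrees with 1 − 1 = 0.

H_0 = Z,  H_1 = Z.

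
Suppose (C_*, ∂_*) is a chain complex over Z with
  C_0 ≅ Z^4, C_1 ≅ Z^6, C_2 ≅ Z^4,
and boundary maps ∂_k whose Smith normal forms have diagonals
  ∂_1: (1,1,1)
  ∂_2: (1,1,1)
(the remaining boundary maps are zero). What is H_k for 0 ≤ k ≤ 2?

H_0: b_0 = 4 − 0 − 3 = 1; torsion from ∂_1 factors > 1: none. So H_0 = Z.
H_1: b_1 = 6 − 3 − 3 = 0; torsion from ∂_2 factors > 1: none. So H_1 = 0.
H_2: b_2 = 4 − 3 − 0 = 1; torsion from ∂_3 factors > 1: none. So H_2 = Z.

H_0 = Z,  H_1 = 0,  H_2 = Z.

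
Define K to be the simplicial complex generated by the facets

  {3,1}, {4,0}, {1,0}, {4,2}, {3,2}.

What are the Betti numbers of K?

b_0 = 1, b_1 = 1.

Take the total order 0 < 1 < 2 < 3 < 4 on the vertex set. Then K (dimension 1) consists of the simplices:

  0-simplices (5): [0], [1], [2], [3], [4]
  1-simplices (5): [0,1], [0,4], [1,3], [2,3], [2,4]

Hence C_0 ≅ Z^5, C_1 ≅ Z^5.

∂_1: C_1 → C_0 maps an edge to its endpoints' difference, ∂[p,q] = q − p.
The resulting 5×5 matrix has rank 4, and its Smith normal form has invariant factors (1,1,1,1).

From H_k ≅ ker(∂_k) / im(∂_{k+1}) we obtain:

  H_0: rank C_0 − rank ∂_1 = 5 − 4 = 1, and the invariant factors of ∂_1 are all 1, so H_0 ≅ Z.
  H_1: rank ker ∂_1 − rank ∂_2 = (5 − 4) − 0 = 1, and there is no ∂_2, so H_1 ≅ Z.

Hence the Betti numbers are b_0 = 1, b_1 = 1.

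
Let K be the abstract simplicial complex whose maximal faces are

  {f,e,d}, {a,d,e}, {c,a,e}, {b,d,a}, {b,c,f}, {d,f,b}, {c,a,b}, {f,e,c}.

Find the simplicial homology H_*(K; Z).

Take the total order a < b < c < d < e < f on the vertex set. Then K (dimension 2) consists of the simplices:

  0-simplices (6): a, b, c, d, e, f
  1-simplices (12): ab, ac, ad, ae, bc, bd, bf, ce, cf, de, df, ef
  2-simplices (8): abc, abd, ace, ade, bcf, bdf, cef, def

giving chain groups C_0 ≅ Z^6, C_1 ≅ Z^12, C_2 ≅ Z^8.

Boundary ∂_1: C_1 → C_0 maps an edge to its endpoints' difference, ∂[p,q] = q − p. For instance
  ∂df = f − d.
This gives a 6×12 integer matrix of rank 5; reducing to Smith normal form yields diagonal entries (1,1,1,1,1).

The boundary map ∂_2: C_2 → C_1 sends each 2-simplex [p,q,r] to [q,r] − [p,r] + [p,q]. For instance
  ∂abc = bc − ac + ab,
  ∂ade = de − ae + ad.
The 12×8 boundary matrix has rank 7 and Smith normal form diag(1,1,1,1,1,1,1).

Now H_k = ker ∂_k / im ∂_{k+1}, so:

  H_0: rank C_0 − rank ∂_1 = 6 − 5 = 1, and the invariant factors of ∂_1 are all 1, so H_0 = Z.
  H_1: rank ker ∂_1 − rank ∂_2 = (12 − 5) − 7 = 0, and the invariant factors of ∂_2 are all 1, so H_1 = 0.
  H_2: rank ker ∂_2 − rank ∂_3 = (8 − 7) − 0 = 1, and there is no ∂_3, so H_2 = Z.

As a check, the Euler characteristic is 6 − 12 + 8 = 2, which agrees with 1 − 0 + 1 = 2.

H_0 ≅ Z,  H_1 = 0,  H_2 ≅ Z.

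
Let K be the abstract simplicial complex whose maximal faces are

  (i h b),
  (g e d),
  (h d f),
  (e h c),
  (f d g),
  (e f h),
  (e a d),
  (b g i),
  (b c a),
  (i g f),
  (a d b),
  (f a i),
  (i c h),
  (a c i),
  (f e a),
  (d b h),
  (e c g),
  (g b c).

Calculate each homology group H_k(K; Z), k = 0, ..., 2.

H_0 ≅ Z,  H_1 ≅ Z ⊕ Z/2,  H_2 = 0.

We work with the vertex ordering a < b < c < d < e < f < g < h < i. The simplices of K, each written with vertices in increasing order, are:

  0-simplices (9): a, b, c, d, e, f, g, h, i
  1-simplices (27): ab, ac, ad, ae, af, ai, bc, bd, bg, bh, bi, ce, cg, ch, ci, de, df, dg, dh, ef, eg, eh, fg, fh, fi, gi, hi
  2-simplices (18): abc, abd, aci, ade, aef, afi, bcg, bdh, bgi, bhi, ceg, ceh, chi, deg, dfg, dfh, efh, fgi

giving chain groups C_0 ≅ Z^9, C_1 ≅ Z^27, C_2 ≅ Z^18.

The boundary map ∂_1: C_1 → C_0 sends each edge [p,q] (with p < q) to q − p.
The 9×27 boundary matrix has rank 8 and Smith normal form diag(1,1,1,1,1,1,1,1).

The boundary map ∂_2: C_2 → C_1 acts by ∂[p,q,r] = [q,r] − [p,r] + [p,q]. For instance
  ∂aef = ef − af + ae,
  ∂bhi = hi − bi + bh.
The 27×18 boundary matrix has rank 18 and Smith normal form diag(1,1,1,1,1,1,1,1,1,1,1,1,1,1,1,1,1,2).

From H_k ≅ ker(∂_k) / im(∂_{k+1}) we obtain:

  H_0: rank C_0 − rank ∂_1 = 9 − 8 = 1, and the invariant factors of ∂_1 are all 1, so H_0 ≅ Z.
  H_1: rank ker ∂_1 − rank ∂_2 = (27 − 8) − 18 = 1, and ∂_2 has invariant factor 2 > 1, so H_1 ≅ Z ⊕ Z/2.
  H_2: rank ker ∂_2 − rank ∂_3 = (18 − 18) − 0 = 0, and there is no ∂_3, so H_2 ≅ 0.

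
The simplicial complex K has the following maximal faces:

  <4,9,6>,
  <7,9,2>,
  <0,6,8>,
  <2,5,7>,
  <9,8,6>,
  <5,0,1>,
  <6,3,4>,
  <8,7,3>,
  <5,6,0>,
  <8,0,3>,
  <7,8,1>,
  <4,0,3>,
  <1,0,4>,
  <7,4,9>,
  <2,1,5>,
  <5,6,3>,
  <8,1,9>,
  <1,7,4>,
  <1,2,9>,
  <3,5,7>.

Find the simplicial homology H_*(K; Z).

H_0 ≅ Z,  H_1 ≅ Z ⊕ Z/2,  H_2 = 0.

Order the vertices as 0 < 1 < 2 < 3 < 4 < 5 < 6 < 7 < 8 < 9. Listing each simplex with vertices in this order, K has dimension 2 with simplices:

  0-simplices (10): [0], [1], [2], [3], [4], [5], [6], [7], [8], [9]
  1-simplices (30): (30 of them)
  2-simplices (20): (20 of them)

giving chain groups C_0 ≅ Z^10, C_1 ≅ Z^30, C_2 ≅ Z^20.

The boundary map ∂_1: C_1 → C_0 is given by ∂[p,q] = [q] − [p]. For instance
  ∂[4,6] = [6] − [4].
The 10×30 boundary matrix has rank 9 and Smith normal form diag(1,1,1,1,1,1,1,1,1).

The boundary map ∂_2: C_2 → C_1 maps a triangle to the signed sum of its edges. For instance
  ∂[3,4,6] = [4,6] − [3,6] + [3,4],
  ∂[4,6,9] = [6,9] − [4,9] + [4,6].
This gives a 30×20 integer matrix of rank 20; reducing to Smith normal form yields diagonal entries (1,1,1,1,1,1,1,1,1,1,1,1,1,1,1,1,1,1,1,2).

From H_k ≅ ker(∂_k) / im(∂_{k+1}) we obtain:

  H_0: rank C_0 − rank ∂_1 = 10 − 9 = 1, and the invariant factors of ∂_1 are all 1, so H_0 = Z.
  H_1: rank ker ∂_1 − rank ∂_2 = (30 − 9) − 20 = 1, and ∂_2 has invariant factor 2 > 1, so H_1 = Z ⊕ Z/2.
  H_2: rank ker ∂_2 − rank ∂_3 = (20 − 20) − 0 = 0, and there is no ∂_3, so H_2 = 0.

As a check, the Euler characteristic is 10 − 30 + 20 = 0, which agrees with 1 − 1 + 0 = 0.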